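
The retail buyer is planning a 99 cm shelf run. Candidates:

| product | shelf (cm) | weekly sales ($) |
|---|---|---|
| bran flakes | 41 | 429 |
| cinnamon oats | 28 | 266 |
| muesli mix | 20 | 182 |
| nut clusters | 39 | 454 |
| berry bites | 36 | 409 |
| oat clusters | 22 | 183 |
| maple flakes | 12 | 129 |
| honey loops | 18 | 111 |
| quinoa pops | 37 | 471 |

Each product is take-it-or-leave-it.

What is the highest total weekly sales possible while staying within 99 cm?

1108

Density check — quinoa pops 12.73, nut clusters 11.64, berry bites 11.36 are the best per cm.
Greedy by ratio would take nut clusters + maple flakes + quinoa pops: 88 cm used, total 1054.
The 12 cm tied up in maple flakes is better spent on oat clusters — total rises to 1108 (98 cm).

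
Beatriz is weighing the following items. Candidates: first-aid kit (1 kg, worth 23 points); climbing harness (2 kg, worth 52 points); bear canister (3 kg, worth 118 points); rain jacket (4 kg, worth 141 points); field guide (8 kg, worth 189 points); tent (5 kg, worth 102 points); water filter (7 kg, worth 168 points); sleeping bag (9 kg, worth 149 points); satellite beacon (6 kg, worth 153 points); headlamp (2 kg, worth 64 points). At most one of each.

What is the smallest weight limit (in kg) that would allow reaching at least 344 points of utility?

Look for the lowest-weight combination reaching 344.
first-aid kit + bear canister + rain jacket + headlamp reaches 346 using 10 kg.
No combination under 10 kg hits 344.

10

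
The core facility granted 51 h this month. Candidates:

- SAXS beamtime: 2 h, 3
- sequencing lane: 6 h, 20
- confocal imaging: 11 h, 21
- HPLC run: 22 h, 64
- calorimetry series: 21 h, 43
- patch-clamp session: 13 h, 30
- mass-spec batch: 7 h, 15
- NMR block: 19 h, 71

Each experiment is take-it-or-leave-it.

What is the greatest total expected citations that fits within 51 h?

By expected citations per h: NMR block 3.74, sequencing lane 3.33, HPLC run 2.91, patch-clamp session 2.31 lead.
The ratio ordering already packs tightly: SAXS beamtime + sequencing lane + HPLC run + NMR block, 49 h, 158.
No other feasible combination exceeds 158.

158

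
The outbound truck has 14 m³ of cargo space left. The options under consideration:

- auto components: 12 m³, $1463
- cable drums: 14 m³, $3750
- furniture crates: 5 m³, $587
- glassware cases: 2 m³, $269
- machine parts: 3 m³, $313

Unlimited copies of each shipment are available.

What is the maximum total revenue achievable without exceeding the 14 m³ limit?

Cable drums uses 14 of the 14 m³ and totals 3750.
Every other selection either busts 14 m³ or fails to beat 3750.

3750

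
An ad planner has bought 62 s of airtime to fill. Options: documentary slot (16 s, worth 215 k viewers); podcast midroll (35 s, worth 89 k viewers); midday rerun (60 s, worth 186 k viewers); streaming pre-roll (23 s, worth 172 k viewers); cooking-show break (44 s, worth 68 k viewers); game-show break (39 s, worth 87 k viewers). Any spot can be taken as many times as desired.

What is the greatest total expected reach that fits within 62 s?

645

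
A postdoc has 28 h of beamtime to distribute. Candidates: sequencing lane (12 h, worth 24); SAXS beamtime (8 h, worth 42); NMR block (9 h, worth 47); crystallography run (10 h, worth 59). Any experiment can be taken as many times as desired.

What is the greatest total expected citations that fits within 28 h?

SAXS beamtime + 2×crystallography run uses 28 of the 28 h and totals 160.
Nothing else within 28 h beats 160.

160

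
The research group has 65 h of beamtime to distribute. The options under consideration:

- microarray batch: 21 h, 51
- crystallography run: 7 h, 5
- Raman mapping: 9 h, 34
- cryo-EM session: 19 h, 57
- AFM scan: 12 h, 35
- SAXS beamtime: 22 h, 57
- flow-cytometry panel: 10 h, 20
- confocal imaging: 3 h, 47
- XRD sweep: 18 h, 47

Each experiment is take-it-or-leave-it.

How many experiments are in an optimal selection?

5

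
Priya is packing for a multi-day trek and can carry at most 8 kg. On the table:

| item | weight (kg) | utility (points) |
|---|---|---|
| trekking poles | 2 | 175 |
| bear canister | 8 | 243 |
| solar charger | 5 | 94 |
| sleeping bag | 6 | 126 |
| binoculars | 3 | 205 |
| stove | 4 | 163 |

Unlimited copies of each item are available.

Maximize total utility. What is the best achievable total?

Best packing: 4×trekking poles — 8 kg, 700 total.

700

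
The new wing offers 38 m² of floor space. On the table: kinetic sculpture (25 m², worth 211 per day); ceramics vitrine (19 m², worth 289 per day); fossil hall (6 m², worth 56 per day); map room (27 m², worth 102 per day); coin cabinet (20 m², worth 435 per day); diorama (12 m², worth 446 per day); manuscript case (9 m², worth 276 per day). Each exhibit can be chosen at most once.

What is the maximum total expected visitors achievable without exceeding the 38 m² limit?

Greedy by ratio would take fossil hall + diorama + manuscript case: 27 m² used, total 778.
Replace manuscript case with coin cabinet: the trade gains 159 net, giving 937 at 38 m².
Next best is coin cabinet + diorama at 881 (32 m²) — short by 56.

937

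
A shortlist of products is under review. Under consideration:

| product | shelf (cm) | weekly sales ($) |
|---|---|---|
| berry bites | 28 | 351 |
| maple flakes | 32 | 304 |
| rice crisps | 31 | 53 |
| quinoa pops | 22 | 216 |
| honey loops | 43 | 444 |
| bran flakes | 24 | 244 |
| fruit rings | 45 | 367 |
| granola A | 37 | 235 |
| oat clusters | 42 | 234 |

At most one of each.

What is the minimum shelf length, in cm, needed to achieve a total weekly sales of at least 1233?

117

Look for the lowest-shelf combination reaching 1233.
berry bites + quinoa pops + honey loops + bran flakes reaches 1255 using 117 cm.
Below 117 cm the best achievable stays under 1233.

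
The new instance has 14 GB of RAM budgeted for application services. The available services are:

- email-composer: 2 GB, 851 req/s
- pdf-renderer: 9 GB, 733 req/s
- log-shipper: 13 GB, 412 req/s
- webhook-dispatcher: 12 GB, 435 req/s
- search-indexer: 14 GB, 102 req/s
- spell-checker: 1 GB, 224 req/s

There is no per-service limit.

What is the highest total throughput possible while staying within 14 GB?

Density check — email-composer 425.50, spell-checker 224.00, pdf-renderer 81.44 are the best per GB.
The ratio ordering already packs tightly: 7×email-composer, 14 GB, 5957.
That's the maximum — no swap from here does better than 5957.

5957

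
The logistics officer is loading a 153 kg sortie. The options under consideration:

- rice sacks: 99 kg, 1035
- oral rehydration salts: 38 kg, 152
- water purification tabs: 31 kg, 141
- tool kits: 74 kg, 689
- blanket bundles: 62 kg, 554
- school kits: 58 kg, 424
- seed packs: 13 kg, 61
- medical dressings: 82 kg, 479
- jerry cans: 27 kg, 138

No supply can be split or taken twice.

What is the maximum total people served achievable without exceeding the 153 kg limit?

By people served per kg: rice sacks 10.45, tool kits 9.31, blanket bundles 8.94 lead.
Greedy by ratio would take rice sacks + seed packs + jerry cans: 139 kg used, total 1234.
Dropping rice sacks and jerry cans frees 126 kg; slotting in tool kits + blanket bundles (136 kg) lifts the total to 1304 at 149 kg.
An exhaustive check of the 512 subsets confirms 1304.

1304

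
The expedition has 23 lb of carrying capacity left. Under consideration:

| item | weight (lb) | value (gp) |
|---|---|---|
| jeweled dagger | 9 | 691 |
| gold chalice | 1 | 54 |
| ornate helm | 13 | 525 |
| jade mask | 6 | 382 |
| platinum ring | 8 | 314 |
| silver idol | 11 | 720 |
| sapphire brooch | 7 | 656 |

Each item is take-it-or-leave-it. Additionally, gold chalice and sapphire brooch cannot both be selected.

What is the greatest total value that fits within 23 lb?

Best packing: jeweled dagger + jade mask + sapphire brooch — 22 lb, 1729 total.

1729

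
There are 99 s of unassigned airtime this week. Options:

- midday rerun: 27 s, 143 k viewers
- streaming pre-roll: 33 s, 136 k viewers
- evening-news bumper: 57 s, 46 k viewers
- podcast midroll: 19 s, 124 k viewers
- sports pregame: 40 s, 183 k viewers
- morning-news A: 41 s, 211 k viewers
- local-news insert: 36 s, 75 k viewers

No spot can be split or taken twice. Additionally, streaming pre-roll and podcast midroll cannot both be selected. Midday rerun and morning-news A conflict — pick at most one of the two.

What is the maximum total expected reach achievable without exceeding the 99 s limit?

Ranking by ratio (expected reach/s): podcast midroll 6.53, midday rerun 5.30, morning-news A 5.15, sports pregame 4.58.
Midday rerun + podcast midroll + sports pregame uses 86 of the 99 s and totals 450.
An exhaustive check of the 128 subsets confirms 450.

450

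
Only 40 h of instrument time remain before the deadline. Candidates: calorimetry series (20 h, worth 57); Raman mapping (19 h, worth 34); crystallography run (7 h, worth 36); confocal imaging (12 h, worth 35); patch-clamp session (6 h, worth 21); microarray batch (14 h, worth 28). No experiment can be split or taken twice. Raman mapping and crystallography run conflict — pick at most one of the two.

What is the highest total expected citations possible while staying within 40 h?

Filling by ratio: crystallography run + confocal imaging + patch-clamp session + microarray batch for 120, with 1 h left unused.
Replace patch-clamp session and microarray batch with calorimetry series: the trade gains 8 net, giving 128 at 39 h.
An exhaustive check of the 64 subsets confirms 128.

128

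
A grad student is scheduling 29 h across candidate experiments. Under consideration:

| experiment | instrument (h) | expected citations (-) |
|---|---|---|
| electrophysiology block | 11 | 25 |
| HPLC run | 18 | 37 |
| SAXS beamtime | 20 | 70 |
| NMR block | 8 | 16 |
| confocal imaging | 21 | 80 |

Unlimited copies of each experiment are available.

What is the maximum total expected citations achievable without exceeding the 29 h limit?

Density check — confocal imaging 3.81, SAXS beamtime 3.50, electrophysiology block 2.27, HPLC run 2.06 are the best per h.
NMR block + confocal imaging uses 29 of the 29 h and totals 96.
That's the maximum — no swap from here does better than 96.

96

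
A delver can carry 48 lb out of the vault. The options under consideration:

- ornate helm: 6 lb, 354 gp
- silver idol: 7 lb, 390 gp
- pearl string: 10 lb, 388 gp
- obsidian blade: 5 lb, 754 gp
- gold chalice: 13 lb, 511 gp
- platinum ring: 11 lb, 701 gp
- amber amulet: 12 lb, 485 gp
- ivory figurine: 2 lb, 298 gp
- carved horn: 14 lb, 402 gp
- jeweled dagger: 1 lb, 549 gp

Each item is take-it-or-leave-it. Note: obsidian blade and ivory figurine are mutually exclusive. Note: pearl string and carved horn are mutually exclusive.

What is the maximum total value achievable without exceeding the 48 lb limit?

Ornate helm + obsidian blade + gold chalice + platinum ring + amber amulet + jeweled dagger uses 48 of the 48 lb and totals 3354.
An exhaustive check of the 1024 subsets confirms 3354.

3354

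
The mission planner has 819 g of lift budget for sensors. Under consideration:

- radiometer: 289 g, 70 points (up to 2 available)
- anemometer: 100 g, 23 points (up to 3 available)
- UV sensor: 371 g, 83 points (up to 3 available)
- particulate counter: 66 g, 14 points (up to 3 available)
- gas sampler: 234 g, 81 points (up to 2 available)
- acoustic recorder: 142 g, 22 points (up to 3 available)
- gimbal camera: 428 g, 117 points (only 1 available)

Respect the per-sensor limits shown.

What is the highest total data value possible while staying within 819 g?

Greedy by ratio would take radiometer + 2×gas sampler: 757 g used, total 232.
Dropping radiometer frees 289 g; slotting in 2×anemometer + 2×particulate counter (332 g) lifts the total to 236 at 800 g.
The spare 19 g is too small for any remaining sensor, and no exchange beats 236.

236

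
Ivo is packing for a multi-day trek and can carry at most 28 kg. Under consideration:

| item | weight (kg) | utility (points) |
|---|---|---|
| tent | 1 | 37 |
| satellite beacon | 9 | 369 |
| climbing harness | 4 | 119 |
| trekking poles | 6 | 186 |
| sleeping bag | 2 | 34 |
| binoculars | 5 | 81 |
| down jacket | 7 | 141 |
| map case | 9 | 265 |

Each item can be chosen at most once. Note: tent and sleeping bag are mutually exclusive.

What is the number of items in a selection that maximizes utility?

The maximum utility within 28 kg is 939.
One optimal bundle: satellite beacon + climbing harness + trekking poles + map case (28 kg).
All optima have 4 items.

4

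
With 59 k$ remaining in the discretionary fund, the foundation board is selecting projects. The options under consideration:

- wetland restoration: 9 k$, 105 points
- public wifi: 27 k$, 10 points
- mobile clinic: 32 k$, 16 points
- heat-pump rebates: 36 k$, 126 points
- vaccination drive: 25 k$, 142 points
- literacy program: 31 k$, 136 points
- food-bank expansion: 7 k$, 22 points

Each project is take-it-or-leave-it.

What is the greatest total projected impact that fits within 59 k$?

278

A density-first pass picks wetland restoration + vaccination drive + food-bank expansion — 269 at 41 k$.
Dropping wetland restoration and food-bank expansion frees 16 k$; slotting in literacy program (31 k$) lifts the total to 278 at 56 k$.
Nothing else within 59 k$ beats 278.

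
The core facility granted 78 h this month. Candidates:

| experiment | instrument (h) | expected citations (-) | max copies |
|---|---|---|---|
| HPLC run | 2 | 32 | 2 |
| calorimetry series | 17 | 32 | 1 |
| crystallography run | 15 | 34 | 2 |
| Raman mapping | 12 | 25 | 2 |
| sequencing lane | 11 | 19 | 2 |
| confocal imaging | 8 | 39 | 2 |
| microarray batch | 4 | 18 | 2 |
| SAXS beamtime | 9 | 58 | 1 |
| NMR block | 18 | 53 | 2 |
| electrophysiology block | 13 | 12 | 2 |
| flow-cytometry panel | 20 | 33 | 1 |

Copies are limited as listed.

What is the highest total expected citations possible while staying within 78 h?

342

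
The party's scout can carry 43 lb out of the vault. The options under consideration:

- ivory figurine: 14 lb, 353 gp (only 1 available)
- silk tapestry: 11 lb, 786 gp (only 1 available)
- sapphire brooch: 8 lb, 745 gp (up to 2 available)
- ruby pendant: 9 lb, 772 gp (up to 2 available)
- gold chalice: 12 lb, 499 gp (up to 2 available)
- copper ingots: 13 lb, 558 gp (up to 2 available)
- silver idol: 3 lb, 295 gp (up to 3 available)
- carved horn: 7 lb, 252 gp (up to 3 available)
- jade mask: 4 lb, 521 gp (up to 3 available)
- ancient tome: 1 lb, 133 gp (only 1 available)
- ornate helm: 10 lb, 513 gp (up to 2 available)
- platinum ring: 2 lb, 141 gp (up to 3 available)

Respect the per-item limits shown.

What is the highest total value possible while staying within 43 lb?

By value per lb: ancient tome 133.00, jade mask 130.25, silver idol 98.33, sapphire brooch 93.12 lead.
Greedy by ratio would take 2×sapphire brooch + 3×silver idol + 3×jade mask + ancient tome + 2×platinum ring: 42 lb used, total 4353.
Replace silver idol and ancient tome and 2×platinum ring with ruby pendant: the trade gains 62 net, giving 4415 at 43 lb.

4415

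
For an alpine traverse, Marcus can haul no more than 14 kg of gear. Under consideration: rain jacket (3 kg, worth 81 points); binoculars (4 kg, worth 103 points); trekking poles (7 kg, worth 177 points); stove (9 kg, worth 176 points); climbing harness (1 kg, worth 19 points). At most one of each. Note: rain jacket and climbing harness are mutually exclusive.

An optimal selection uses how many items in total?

3

The maximum utility within 14 kg is 361.
One optimal bundle: rain jacket + binoculars + trekking poles (14 kg).
All optima have 3 items.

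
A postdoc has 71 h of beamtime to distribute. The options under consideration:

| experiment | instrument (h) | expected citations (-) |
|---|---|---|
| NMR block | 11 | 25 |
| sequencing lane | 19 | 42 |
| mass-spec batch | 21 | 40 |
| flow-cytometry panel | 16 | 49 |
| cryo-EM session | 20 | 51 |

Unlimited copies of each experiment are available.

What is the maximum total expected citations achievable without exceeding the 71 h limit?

198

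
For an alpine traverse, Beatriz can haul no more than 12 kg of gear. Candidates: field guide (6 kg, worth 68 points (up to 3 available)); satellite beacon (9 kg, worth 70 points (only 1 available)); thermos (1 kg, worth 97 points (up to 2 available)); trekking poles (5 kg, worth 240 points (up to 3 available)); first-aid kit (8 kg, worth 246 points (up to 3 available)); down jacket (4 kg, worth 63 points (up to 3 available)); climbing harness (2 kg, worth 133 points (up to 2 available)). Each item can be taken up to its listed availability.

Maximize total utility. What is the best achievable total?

700

2×thermos + trekking poles + 2×climbing harness uses 11 of the 12 kg and totals 700.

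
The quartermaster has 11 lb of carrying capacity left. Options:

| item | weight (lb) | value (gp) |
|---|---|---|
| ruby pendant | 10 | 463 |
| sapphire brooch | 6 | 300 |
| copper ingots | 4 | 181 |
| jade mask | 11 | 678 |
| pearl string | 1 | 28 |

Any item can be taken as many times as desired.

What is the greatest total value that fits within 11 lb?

Jade mask uses 11 of the 11 lb and totals 678.
Every other selection either busts 11 lb or fails to beat 678.

678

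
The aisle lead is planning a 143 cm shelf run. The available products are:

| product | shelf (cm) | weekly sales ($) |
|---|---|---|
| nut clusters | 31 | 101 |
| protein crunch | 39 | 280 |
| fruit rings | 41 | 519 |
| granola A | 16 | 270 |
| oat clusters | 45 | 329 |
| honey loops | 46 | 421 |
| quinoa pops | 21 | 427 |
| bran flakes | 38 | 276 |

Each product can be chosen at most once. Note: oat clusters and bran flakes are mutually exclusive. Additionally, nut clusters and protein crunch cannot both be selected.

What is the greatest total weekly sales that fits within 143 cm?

By weekly sales per cm: quinoa pops 20.33, granola A 16.88, fruit rings 12.66, honey loops 9.15 lead.
The ratio ordering already packs tightly: fruit rings + granola A + honey loops + quinoa pops, 124 cm, 1637.
Next best is fruit rings + granola A + oat clusters + quinoa pops at 1545 (123 cm) — short by 92.

1637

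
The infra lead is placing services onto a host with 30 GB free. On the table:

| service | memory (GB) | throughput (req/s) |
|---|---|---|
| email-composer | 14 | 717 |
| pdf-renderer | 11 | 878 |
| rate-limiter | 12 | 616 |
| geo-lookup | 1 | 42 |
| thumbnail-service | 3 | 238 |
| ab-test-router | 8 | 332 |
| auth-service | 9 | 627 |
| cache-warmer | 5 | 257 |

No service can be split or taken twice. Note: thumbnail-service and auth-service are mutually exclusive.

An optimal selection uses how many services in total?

The maximum throughput within 30 GB is 1879.
pdf-renderer + geo-lookup + ab-test-router + auth-service hits 1879 at 29 GB.
Any selection reaching 1879 contains exactly 4 services.

4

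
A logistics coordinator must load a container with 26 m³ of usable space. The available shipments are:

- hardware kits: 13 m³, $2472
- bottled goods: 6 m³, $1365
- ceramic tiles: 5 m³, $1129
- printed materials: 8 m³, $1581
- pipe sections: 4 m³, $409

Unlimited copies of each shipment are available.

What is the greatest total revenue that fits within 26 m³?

A density-first pass picks 4×bottled goods — 5460 at 24 m³.
The 18 m³ tied up in 3×bottled goods is better spent on 4×ceramic tiles — total rises to 5881 (26 m³).
Nothing else within 26 m³ beats 5881.

5881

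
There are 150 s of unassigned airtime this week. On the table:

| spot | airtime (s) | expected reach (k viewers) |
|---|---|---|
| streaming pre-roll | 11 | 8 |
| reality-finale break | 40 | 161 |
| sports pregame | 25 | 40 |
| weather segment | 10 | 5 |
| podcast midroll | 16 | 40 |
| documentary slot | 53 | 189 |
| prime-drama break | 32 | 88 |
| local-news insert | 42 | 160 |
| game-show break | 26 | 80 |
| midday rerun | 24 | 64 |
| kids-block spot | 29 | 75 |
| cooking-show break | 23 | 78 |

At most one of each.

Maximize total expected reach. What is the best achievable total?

Taking the top-ratio spots first gives streaming pre-roll + reality-finale break + documentary slot + local-news insert for 518 (146 s).
Reworking the packing: reality-finale break + podcast midroll + local-news insert + game-show break + cooking-show break uses 147 s and improves the total to 519.
The closest alternative, streaming pre-roll + reality-finale break + documentary slot + local-news insert, reaches only 518.

519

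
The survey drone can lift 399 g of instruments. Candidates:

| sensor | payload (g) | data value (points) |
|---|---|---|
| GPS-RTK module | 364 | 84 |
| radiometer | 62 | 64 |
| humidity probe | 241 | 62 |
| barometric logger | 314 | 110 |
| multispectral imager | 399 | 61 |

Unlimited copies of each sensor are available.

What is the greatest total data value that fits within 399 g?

384

6×radiometer uses 372 of the 399 g and totals 384.
Nothing else within 399 g beats 384.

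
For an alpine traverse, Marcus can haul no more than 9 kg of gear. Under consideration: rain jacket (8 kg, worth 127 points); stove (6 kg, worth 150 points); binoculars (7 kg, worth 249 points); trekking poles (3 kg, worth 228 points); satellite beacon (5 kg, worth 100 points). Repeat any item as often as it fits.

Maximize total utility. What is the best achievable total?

684

Density check — trekking poles 76.00, binoculars 35.57, stove 25.00, satellite beacon 20.00 are the best per kg.
Best packing: 3×trekking poles — 9 kg, 684 total.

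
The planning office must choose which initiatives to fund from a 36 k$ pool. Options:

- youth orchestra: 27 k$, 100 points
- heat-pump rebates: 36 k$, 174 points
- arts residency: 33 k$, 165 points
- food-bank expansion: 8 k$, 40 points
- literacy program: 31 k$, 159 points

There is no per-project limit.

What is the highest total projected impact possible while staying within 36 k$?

174

Density check — literacy program 5.13, arts residency 5.00, food-bank expansion 5.00 are the best per k$.
Taking the top-ratio projects first gives literacy program for 159 (31 k$).
The 31 k$ tied up in literacy program is better spent on heat-pump rebates — total rises to 174 (36 k$).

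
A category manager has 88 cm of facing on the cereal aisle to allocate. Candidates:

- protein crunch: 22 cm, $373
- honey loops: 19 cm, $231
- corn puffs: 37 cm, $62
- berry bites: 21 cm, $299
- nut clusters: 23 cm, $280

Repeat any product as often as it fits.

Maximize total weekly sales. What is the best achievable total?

1492

Density check — protein crunch 16.95, berry bites 14.24, nut clusters 12.17 are the best per cm.
The ratio ordering already packs tightly: 4×protein crunch, 88 cm, 1492.
No other feasible combination exceeds 1492.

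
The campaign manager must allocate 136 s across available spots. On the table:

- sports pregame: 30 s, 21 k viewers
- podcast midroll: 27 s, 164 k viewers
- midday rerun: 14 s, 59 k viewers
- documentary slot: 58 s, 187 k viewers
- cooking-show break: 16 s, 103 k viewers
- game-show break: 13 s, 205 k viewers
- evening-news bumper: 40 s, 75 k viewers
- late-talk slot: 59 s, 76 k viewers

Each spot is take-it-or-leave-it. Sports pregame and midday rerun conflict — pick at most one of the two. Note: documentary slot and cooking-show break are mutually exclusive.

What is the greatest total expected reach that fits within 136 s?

615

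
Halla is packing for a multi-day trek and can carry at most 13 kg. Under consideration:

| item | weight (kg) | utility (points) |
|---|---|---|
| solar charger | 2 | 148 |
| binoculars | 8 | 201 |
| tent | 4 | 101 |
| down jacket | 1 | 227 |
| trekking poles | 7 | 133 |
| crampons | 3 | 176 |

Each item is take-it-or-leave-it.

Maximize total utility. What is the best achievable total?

684

The ratio heuristic lands on solar charger + tent + down jacket + crampons (652) but leaves 3 kg idle.
Replace tent with trekking poles: the trade gains 32 net, giving 684 at 13 kg.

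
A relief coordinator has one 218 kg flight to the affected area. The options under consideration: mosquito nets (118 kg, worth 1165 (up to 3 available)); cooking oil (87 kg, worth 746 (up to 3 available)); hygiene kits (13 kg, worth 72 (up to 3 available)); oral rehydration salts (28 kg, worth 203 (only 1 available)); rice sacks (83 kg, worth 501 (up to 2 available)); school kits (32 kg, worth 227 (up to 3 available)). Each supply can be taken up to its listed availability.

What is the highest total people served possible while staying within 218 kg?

1983

Taking mosquito nets + cooking oil + hygiene kits: 218 kg used, 1983 in people served.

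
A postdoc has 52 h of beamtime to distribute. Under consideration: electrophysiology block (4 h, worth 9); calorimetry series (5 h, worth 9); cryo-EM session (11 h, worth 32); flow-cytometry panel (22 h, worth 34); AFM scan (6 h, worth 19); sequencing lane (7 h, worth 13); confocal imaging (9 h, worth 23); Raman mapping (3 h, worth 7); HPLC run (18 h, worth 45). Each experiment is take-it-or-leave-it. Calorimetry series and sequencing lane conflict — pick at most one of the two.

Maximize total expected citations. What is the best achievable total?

135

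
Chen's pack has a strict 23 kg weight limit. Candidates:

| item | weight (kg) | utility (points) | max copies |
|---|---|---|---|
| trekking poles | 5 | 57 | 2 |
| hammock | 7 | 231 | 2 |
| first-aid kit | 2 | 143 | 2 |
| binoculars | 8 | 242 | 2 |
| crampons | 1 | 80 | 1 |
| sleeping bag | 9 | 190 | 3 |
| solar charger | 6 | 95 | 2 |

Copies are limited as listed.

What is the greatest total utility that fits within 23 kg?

Ranking by ratio (utility/kg): crampons 80.00, first-aid kit 71.50, hammock 33.00.
The ratio heuristic lands on 2×hammock + 2×first-aid kit + crampons (828) but leaves 4 kg idle.
The 14 kg tied up in 2×hammock is better spent on 2×binoculars — total rises to 850 (21 kg).

850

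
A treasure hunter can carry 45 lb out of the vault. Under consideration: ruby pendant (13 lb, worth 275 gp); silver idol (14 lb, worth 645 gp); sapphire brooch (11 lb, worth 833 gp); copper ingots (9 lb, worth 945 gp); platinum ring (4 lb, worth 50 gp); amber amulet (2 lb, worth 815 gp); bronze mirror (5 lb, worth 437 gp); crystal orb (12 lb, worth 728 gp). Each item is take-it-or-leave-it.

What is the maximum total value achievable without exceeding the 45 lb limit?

The ratio ordering already packs tightly: sapphire brooch + copper ingots + platinum ring + amber amulet + bronze mirror + crystal orb, 43 lb, 3808.
The closest alternative, sapphire brooch + copper ingots + amber amulet + bronze mirror + crystal orb, reaches only 3758.

3808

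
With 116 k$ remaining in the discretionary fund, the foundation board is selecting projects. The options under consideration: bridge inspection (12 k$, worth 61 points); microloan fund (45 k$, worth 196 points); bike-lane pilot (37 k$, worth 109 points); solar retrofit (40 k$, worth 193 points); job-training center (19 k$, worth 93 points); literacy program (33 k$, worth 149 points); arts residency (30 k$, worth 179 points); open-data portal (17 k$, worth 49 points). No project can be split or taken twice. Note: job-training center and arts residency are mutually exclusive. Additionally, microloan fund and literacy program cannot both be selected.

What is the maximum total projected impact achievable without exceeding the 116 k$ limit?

582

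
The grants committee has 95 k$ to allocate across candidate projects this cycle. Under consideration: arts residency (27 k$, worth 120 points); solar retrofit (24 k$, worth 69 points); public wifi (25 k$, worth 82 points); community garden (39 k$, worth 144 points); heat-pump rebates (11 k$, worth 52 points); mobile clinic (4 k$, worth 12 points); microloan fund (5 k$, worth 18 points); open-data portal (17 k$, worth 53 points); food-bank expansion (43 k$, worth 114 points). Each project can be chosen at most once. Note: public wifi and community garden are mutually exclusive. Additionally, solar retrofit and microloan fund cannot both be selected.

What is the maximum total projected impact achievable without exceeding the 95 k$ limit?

369

Greedy by ratio would take arts residency + community garden + heat-pump rebates + mobile clinic + microloan fund: 86 k$ used, total 346.
The 9 k$ tied up in mobile clinic and microloan fund is better spent on open-data portal — total rises to 369 (94 k$).
The spare 1 k$ is too small for any remaining project, and no feasible exchange beats 369.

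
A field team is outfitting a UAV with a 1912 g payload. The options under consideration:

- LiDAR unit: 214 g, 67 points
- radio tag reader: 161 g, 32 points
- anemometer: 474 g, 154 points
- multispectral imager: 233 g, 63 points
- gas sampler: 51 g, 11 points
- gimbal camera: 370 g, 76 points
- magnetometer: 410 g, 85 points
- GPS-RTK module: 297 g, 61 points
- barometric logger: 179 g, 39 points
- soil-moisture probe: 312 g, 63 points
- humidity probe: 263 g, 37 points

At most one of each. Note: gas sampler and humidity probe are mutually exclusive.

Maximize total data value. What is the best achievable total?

Density check — anemometer 0.32, LiDAR unit 0.31, multispectral imager 0.27, barometric logger 0.22 are the best per g.
Filling by ratio: LiDAR unit + anemometer + multispectral imager + gas sampler + magnetometer + GPS-RTK module + barometric logger for 480, with 54 g left unused.
Replace gas sampler and GPS-RTK module with gimbal camera: the trade gains 4 net, giving 484 at 1880 g.

484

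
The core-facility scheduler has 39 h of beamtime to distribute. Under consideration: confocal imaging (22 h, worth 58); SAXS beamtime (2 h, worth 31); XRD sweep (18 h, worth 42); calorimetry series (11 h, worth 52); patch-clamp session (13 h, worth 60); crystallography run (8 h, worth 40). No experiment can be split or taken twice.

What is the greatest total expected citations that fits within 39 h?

SAXS beamtime + calorimetry series + patch-clamp session + crystallography run uses 34 of the 39 h and totals 183.
No other feasible combination exceeds 183.

183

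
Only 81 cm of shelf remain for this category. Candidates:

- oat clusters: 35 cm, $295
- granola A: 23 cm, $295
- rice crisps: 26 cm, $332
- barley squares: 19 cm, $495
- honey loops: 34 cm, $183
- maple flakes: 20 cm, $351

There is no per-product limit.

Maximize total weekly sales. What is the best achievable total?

4×barley squares uses 76 of the 81 cm and totals 1980.

1980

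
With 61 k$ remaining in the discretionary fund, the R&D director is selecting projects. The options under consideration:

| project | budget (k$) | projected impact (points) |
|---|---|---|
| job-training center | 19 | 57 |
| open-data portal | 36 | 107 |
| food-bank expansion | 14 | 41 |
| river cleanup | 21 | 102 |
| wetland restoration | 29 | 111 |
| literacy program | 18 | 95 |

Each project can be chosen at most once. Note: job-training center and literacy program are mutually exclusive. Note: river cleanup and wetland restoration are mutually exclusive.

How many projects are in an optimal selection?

3

Optimal total is 247.
food-bank expansion + wetland restoration + literacy program hits 247 at 61 k$.
Every optimal selection uses 3 projects.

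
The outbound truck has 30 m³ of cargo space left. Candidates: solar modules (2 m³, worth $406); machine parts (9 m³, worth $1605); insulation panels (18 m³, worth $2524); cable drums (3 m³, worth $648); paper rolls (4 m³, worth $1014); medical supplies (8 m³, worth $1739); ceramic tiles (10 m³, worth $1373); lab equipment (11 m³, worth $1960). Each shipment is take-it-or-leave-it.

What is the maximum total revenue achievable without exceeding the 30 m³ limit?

Greedy by ratio would take solar modules + machine parts + cable drums + paper rolls + medical supplies: 26 m³ used, total 5412.
The 9 m³ tied up in machine parts is better spent on lab equipment — total rises to 5767 (28 m³).
Runner-up solar modules + machine parts + medical supplies + lab equipment tops out at 5710.

5767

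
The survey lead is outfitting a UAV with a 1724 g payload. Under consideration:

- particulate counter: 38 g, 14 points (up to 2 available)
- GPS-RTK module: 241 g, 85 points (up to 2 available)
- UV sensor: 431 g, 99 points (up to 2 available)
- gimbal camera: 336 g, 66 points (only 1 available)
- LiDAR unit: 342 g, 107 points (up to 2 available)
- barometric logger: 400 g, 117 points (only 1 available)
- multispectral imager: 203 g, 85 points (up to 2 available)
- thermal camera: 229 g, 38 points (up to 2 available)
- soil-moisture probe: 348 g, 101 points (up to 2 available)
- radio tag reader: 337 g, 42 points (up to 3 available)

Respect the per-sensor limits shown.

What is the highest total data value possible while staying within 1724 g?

592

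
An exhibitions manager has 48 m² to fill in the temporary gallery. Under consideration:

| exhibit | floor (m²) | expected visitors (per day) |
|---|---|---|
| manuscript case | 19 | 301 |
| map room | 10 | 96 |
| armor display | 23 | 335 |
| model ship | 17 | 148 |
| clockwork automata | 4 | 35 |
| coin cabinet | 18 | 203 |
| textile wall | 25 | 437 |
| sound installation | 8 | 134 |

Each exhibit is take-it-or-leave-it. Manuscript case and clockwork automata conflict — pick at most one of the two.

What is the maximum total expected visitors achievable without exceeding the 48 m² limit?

772

Filling by ratio: map room + clockwork automata + textile wall + sound installation for 702, with 1 m² left unused.
The 22 m² tied up in map room and clockwork automata and sound installation is better spent on armor display — total rises to 772 (48 m²).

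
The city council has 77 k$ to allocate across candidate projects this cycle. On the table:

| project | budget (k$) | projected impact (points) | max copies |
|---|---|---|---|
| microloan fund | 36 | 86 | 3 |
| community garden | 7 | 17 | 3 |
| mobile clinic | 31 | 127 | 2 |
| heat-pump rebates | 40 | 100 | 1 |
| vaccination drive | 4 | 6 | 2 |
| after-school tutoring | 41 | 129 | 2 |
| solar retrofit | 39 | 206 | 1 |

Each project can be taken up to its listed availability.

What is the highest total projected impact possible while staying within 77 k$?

350

Taking community garden + mobile clinic + solar retrofit: 77 k$ used, 350 in projected impact.
Every other selection either busts 77 k$ or exceeds an availability limit or fails to beat 350.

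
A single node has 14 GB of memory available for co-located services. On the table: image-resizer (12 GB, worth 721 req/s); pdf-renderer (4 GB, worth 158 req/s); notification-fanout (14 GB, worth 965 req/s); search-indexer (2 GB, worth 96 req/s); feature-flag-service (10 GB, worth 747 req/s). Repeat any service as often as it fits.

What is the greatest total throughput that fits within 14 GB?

A density-first pass picks 2×search-indexer + feature-flag-service — 939 at 14 GB.
The 14 GB tied up in 2×search-indexer and feature-flag-service is better spent on notification-fanout — total rises to 965 (14 GB).

965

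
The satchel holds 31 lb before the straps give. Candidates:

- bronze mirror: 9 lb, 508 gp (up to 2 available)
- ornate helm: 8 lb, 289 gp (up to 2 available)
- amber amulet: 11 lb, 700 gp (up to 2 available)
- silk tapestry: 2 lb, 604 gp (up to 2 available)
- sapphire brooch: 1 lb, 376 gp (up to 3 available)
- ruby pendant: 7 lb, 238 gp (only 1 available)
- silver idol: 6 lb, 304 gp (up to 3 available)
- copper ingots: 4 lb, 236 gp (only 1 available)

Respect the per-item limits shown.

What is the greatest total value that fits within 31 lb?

3780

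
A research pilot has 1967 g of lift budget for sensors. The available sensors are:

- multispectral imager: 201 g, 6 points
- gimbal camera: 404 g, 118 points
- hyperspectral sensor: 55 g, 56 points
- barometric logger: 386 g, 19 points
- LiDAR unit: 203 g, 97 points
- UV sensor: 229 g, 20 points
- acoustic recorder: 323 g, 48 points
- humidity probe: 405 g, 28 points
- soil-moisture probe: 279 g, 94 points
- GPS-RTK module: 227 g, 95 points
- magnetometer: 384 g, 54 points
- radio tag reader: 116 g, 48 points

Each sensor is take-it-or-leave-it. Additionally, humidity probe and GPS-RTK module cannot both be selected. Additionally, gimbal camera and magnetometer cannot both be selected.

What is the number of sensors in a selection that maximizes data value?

The maximum data value within 1967 g is 576.
For example gimbal camera + hyperspectral sensor + LiDAR unit + UV sensor + acoustic recorder + soil-moisture probe + GPS-RTK module + radio tag reader achieves it, using 1836 g.
Every optimal selection uses 8 sensors.

8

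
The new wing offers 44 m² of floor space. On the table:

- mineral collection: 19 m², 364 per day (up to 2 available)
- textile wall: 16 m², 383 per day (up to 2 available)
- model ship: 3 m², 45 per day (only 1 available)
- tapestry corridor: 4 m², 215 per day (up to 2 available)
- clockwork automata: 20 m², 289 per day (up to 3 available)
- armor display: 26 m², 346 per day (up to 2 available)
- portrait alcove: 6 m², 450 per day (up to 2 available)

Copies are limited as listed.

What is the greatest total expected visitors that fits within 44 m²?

1758

The ratio ordering already packs tightly: textile wall + model ship + 2×tapestry corridor + 2×portrait alcove, 39 m², 1758.
That's the maximum — no swap from here does better than 1758.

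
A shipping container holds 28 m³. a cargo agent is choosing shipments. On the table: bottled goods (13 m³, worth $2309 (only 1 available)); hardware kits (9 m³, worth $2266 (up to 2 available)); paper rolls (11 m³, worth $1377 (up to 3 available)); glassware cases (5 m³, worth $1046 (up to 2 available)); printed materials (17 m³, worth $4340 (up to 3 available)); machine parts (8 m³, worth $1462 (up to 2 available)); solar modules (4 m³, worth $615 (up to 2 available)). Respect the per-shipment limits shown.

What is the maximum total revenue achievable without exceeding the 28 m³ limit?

6624

The ratio heuristic lands on hardware kits + printed materials (6606) but leaves 2 m³ idle.
Replace printed materials with hardware kits + 2×glassware cases: the trade gains 18 net, giving 6624 at 28 m³.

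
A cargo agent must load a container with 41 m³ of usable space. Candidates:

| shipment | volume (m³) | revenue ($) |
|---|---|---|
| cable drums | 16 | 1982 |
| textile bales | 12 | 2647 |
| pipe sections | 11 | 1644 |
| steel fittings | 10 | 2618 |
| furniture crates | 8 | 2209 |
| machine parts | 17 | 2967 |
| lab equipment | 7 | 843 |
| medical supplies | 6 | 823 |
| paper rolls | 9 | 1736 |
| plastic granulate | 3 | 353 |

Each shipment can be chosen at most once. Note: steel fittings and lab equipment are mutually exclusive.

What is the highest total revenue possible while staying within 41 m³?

9210

Density check — furniture crates 276.12, steel fittings 261.80, textile bales 220.58 are the best per m³.
Taking textile bales + steel fittings + furniture crates + paper rolls: 39 m³ used, 9210 in revenue.
Next best is textile bales + pipe sections + steel fittings + furniture crates at 9118 (41 m³) — short by 92.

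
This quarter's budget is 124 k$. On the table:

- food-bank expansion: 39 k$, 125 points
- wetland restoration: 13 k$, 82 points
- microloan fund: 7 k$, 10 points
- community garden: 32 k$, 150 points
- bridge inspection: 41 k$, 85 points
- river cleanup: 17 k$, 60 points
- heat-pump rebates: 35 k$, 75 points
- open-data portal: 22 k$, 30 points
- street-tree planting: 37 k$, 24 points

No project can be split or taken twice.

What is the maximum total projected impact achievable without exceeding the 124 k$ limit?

447

Filling by ratio: food-bank expansion + wetland restoration + microloan fund + community garden + river cleanup for 427, with 16 k$ left unused.
The 7 k$ tied up in microloan fund is better spent on open-data portal — total rises to 447 (123 k$).
The closest alternative, food-bank expansion + wetland restoration + community garden + heat-pump rebates, reaches only 432.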